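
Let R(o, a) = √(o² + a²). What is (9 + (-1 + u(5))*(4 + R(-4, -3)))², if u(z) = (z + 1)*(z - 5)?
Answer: 0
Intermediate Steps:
u(z) = (1 + z)*(-5 + z)
R(o, a) = √(a² + o²)
(9 + (-1 + u(5))*(4 + R(-4, -3)))² = (9 + (-1 + (-5 + 5² - 4*5))*(4 + √((-3)² + (-4)²)))² = (9 + (-1 + (-5 + 25 - 20))*(4 + √(9 + 16)))² = (9 + (-1 + 0)*(4 + √25))² = (9 - (4 + 5))² = (9 - 1*9)² = (9 - 9)² = 0² = 0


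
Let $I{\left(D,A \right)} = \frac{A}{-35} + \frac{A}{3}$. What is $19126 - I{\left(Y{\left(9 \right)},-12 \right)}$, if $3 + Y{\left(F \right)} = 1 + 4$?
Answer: $\frac{669538}{35} \approx 19130.0$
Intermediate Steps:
$Y{\left(F \right)} = 2$ ($Y{\left(F \right)} = -3 + \left(1 + 4\right) = -3 + 5 = 2$)
$I{\left(D,A \right)} = \frac{32 A}{105}$ ($I{\left(D,A \right)} = A \left(- \frac{1}{35}\right) + A \frac{1}{3} = - \frac{A}{35} + \frac{A}{3} = \frac{32 A}{105}$)
$19126 - I{\left(Y{\left(9 \right)},-12 \right)} = 19126 - \frac{32}{105} \left(-12\right) = 19126 - - \frac{128}{35} = 19126 + \frac{128}{35} = \frac{669538}{35}$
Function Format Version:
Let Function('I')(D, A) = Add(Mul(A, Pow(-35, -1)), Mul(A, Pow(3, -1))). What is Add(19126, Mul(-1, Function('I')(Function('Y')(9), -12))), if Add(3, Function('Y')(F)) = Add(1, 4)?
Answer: Rational(669538, 35) ≈ 19130.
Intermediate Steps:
Function('Y')(F) = 2 (Function('Y')(F) = Add(-3, Add(1, 4)) = Add(-3, 5) = 2)
Function('I')(D, A) = Mul(Rational(32, 105), A) (Function('I')(D, A) = Add(Mul(A, Rational(-1, 35)), Mul(A, Rational(1, 3))) = Add(Mul(Rational(-1, 35), A), Mul(Rational(1, 3), A)) = Mul(Rational(32, 105), A))
Add(19126, Mul(-1, Function('I')(Function('Y')(9), -12))) = Add(19126, Mul(-1, Mul(Rational(32, 105), -12))) = Add(19126, Mul(-1, Rational(-128, 35))) = Add(19126, Rational(128, 35)) = Rational(669538, 35)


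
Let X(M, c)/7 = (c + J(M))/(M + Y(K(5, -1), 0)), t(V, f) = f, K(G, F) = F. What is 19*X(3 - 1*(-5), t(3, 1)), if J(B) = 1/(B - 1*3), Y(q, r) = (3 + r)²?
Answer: 798/85 ≈ 9.3882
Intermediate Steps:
J(B) = 1/(-3 + B) (J(B) = 1/(B - 3) = 1/(-3 + B))
X(M, c) = 7*(c + 1/(-3 + M))/(9 + M) (X(M, c) = 7*((c + 1/(-3 + M))/(M + (3 + 0)²)) = 7*((c + 1/(-3 + M))/(M + 3²)) = 7*((c + 1/(-3 + M))/(M + 9)) = 7*((c + 1/(-3 + M))/(9 + M)) = 7*(c + 1/(-3 + M))/(9 + M))
19*X(3 - 1*(-5), t(3, 1)) = 19*(7*(1 + 1*(-3 + (3 - 1*(-5))))/((-3 + (3 - 1*(-5)))*(9 + (3 - 1*(-5))))) = 19*(7*(1 + 1*(-3 + (3 + 5)))/((-3 + (3 + 5))*(9 + (3 + 5)))) = 19*(7*(1 + 1*(-3 + 8))/((-3 + 8)*(9 + 8))) = 19*(7*(1 + 1*5)/(5*17)) = 19*(7*(⅕)*(1/17)*(1 + 5)) = 19*(7*(⅕)*(1/17)*6) = 19*(42/85) = 798/85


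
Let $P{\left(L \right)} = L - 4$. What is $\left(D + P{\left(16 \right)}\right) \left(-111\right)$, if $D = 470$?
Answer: $-53502$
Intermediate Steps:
$P{\left(L \right)} = -4 + L$ ($P{\left(L \right)} = L - 4 = -4 + L$)
$\left(D + P{\left(16 \right)}\right) \left(-111\right) = \left(470 + \left(-4 + 16\right)\right) \left(-111\right) = \left(470 + 12\right) \left(-111\right) = 482 \left(-111\right) = -53502$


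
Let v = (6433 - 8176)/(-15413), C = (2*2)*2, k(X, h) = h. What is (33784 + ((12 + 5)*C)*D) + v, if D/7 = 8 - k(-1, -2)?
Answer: 667446295/15413 ≈ 43304.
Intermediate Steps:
C = 8 (C = 4*2 = 8)
D = 70 (D = 7*(8 - 1*(-2)) = 7*(8 + 2) = 7*10 = 70)
v = 1743/15413 (v = -1743*(-1/15413) = 1743/15413 ≈ 0.11309)
(33784 + ((12 + 5)*C)*D) + v = (33784 + ((12 + 5)*8)*70) + 1743/15413 = (33784 + (17*8)*70) + 1743/15413 = (33784 + 136*70) + 1743/15413 = (33784 + 9520) + 1743/15413 = 43304 + 1743/15413 = 667446295/15413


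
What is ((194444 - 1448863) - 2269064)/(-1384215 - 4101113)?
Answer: 3523483/5485328 ≈ 0.64235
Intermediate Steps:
((194444 - 1448863) - 2269064)/(-1384215 - 4101113) = (-1254419 - 2269064)/(-5485328) = -3523483*(-1/5485328) = 3523483/5485328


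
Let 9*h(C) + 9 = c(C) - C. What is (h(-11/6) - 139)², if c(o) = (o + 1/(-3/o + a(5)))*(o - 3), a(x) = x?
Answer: 10791809737921/559417104 ≈ 19291.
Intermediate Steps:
c(o) = (-3 + o)*(o + 1/(5 - 3/o)) (c(o) = (o + 1/(-3/o + 5))*(o - 3) = (o + 1/(5 - 3/o))*(-3 + o) = (-3 + o)*(o + 1/(5 - 3/o)))
h(C) = -1 - C/9 + C*(6 - 17*C + 5*C²)/(9*(-3 + 5*C)) (h(C) = -1 + (C*(6 - 17*C + 5*C²)/(-3 + 5*C) - C)/9 = -1 + (-C + C*(6 - 17*C + 5*C²)/(-3 + 5*C))/9 = -1 + (-C/9 + C*(6 - 17*C + 5*C²)/(9*(-3 + 5*C))) = -1 - C/9 + C*(6 - 17*C + 5*C²)/(9*(-3 + 5*C)))
(h(-11/6) - 139)² = ((27 - (-396)/6 - 22*(-11/6)² + 5*(-11/6)³)/(9*(-3 + 5*(-11/6))) - 139)² = ((27 - (-396)/6 - 22*(-11*⅙)² + 5*(-11*⅙)³)/(9*(-3 + 5*(-11*⅙))) - 139)² = ((27 - 36*(-11/6) - 22*(-11/6)² + 5*(-11/6)³)/(9*(-3 + 5*(-11/6))) - 139)² = ((27 + 66 - 22*121/36 + 5*(-1331/216))/(9*(-3 - 55/6)) - 139)² = ((27 + 66 - 1331/18 - 6655/216)/(9*(-73/6)) - 139)² = ((⅑)*(-6/73)*(-2539/216) - 139)² = (2539/23652 - 139)² = (-3285089/23652)² = 10791809737921/559417104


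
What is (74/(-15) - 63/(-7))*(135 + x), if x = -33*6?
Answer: -1281/5 ≈ -256.20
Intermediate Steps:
x = -198
(74/(-15) - 63/(-7))*(135 + x) = (74/(-15) - 63/(-7))*(135 - 198) = (74*(-1/15) - 63*(-⅐))*(-63) = (-74/15 + 9)*(-63) = (61/15)*(-63) = -1281/5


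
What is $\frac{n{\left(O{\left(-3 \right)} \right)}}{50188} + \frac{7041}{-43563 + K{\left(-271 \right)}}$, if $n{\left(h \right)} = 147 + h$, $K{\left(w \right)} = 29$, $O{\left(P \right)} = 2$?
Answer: $- \frac{173443571}{1092442196} \approx -0.15877$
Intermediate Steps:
$\frac{n{\left(O{\left(-3 \right)} \right)}}{50188} + \frac{7041}{-43563 + K{\left(-271 \right)}} = \frac{147 + 2}{50188} + \frac{7041}{-43563 + 29} = 149 \cdot \frac{1}{50188} + \frac{7041}{-43534} = \frac{149}{50188} + 7041 \left(- \frac{1}{43534}\right) = \frac{149}{50188} - \frac{7041}{43534} = - \frac{173443571}{1092442196}$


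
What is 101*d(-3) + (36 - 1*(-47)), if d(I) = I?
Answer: -220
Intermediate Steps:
101*d(-3) + (36 - 1*(-47)) = 101*(-3) + (36 - 1*(-47)) = -303 + (36 + 47) = -303 + 83 = -220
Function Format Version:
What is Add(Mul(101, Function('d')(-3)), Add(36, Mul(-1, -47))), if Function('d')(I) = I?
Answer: -220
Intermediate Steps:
Add(Mul(101, Function('d')(-3)), Add(36, Mul(-1, -47))) = Add(Mul(101, -3), Add(36, Mul(-1, -47))) = Add(-303, Add(36, 47)) = Add(-303, 83) = -220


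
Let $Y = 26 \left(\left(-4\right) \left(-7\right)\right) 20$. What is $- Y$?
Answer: $-14560$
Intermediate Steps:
$Y = 14560$ ($Y = 26 \cdot 28 \cdot 20 = 728 \cdot 20 = 14560$)
$- Y = \left(-1\right) 14560 = -14560$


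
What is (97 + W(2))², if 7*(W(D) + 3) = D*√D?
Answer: 432972/49 + 376*√2/7 ≈ 8912.1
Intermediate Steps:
W(D) = -3 + D^(3/2)/7 (W(D) = -3 + (D*√D)/7 = -3 + D^(3/2)/7)
(97 + W(2))² = (97 + (-3 + 2^(3/2)/7))² = (97 + (-3 + (2*√2)/7))² = (97 + (-3 + 2*√2/7))² = (94 + 2*√2/7)²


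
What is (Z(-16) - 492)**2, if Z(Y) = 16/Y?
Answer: 243049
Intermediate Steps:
(Z(-16) - 492)**2 = (16/(-16) - 492)**2 = (16*(-1/16) - 492)**2 = (-1 - 492)**2 = (-493)**2 = 243049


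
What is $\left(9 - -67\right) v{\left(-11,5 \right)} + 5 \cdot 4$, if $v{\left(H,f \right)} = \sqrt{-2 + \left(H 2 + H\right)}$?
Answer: $20 + 76 i \sqrt{35} \approx 20.0 + 449.62 i$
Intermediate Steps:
$v{\left(H,f \right)} = \sqrt{-2 + 3 H}$ ($v{\left(H,f \right)} = \sqrt{-2 + \left(2 H + H\right)} = \sqrt{-2 + 3 H}$)
$\left(9 - -67\right) v{\left(-11,5 \right)} + 5 \cdot 4 = \left(9 - -67\right) \sqrt{-2 + 3 \left(-11\right)} + 5 \cdot 4 = \left(9 + 67\right) \sqrt{-2 - 33} + 20 = 76 \sqrt{-35} + 20 = 76 i \sqrt{35} + 20 = 20 + 76 i \sqrt{35}$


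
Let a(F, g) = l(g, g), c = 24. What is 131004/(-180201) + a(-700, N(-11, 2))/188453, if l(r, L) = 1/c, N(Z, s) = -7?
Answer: -197504714429/271675352424 ≈ -0.72699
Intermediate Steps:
l(r, L) = 1/24
a(F, g) = 1/24
131004/(-180201) + a(-700, N(-11, 2))/188453 = 131004/(-180201) + (1/24)/188453 = 131004*(-1/180201) + (1/24)*(1/188453) = -43668/60067 + 1/4522872 = -197504714429/271675352424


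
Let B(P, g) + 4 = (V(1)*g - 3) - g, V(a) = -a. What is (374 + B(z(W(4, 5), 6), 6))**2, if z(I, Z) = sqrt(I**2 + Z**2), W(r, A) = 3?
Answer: 126025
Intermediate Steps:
B(P, g) = -7 - 2*g (B(P, g) = -4 + (((-1*1)*g - 3) - g) = -4 + ((-g - 3) - g) = -4 + ((-3 - g) - g) = -4 + (-3 - 2*g) = -7 - 2*g)
(374 + B(z(W(4, 5), 6), 6))**2 = (374 + (-7 - 2*6))**2 = (374 + (-7 - 12))**2 = (374 - 19)**2 = 355**2 = 126025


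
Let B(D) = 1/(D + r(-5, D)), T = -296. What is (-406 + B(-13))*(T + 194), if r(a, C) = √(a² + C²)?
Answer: 1033974/25 - 102*√194/25 ≈ 41302.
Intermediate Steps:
r(a, C) = √(C² + a²)
B(D) = 1/(D + √(25 + D²)) (B(D) = 1/(D + √(D² + (-5)²)) = 1/(D + √(D² + 25)) = 1/(D + √(25 + D²)))
(-406 + B(-13))*(T + 194) = (-406 + 1/(-13 + √(25 + (-13)²)))*(-296 + 194) = (-406 + 1/(-13 + √(25 + 169)))*(-102) = (-406 + 1/(-13 + √194))*(-102) = 41412 - 102/(-13 + √194)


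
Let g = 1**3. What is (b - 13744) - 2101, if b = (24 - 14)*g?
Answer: -15835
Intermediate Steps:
g = 1
b = 10 (b = (24 - 14)*1 = 10*1 = 10)
(b - 13744) - 2101 = (10 - 13744) - 2101 = -13734 - 2101 = -15835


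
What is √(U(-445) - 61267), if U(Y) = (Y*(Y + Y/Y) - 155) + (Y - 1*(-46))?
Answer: 59*√39 ≈ 368.46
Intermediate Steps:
U(Y) = -109 + Y + Y*(1 + Y) (U(Y) = (Y*(Y + 1) - 155) + (Y + 46) = (Y*(1 + Y) - 155) + (46 + Y) = (-155 + Y*(1 + Y)) + (46 + Y) = -109 + Y + Y*(1 + Y))
√(U(-445) - 61267) = √((-109 + (-445)² + 2*(-445)) - 61267) = √((-109 + 198025 - 890) - 61267) = √(197026 - 61267) = √135759 = 59*√39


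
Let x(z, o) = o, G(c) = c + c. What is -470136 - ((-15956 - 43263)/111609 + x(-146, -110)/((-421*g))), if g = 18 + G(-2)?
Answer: -154633073424430/328911723 ≈ -4.7014e+5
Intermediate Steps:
G(c) = 2*c
g = 14 (g = 18 + 2*(-2) = 18 - 4 = 14)
-470136 - ((-15956 - 43263)/111609 + x(-146, -110)/((-421*g))) = -470136 - ((-15956 - 43263)/111609 - 110/((-421*14))) = -470136 - (-59219*1/111609 - 110/(-5894)) = -470136 - (-59219/111609 - 110*(-1/5894)) = -470136 - (-59219/111609 + 55/2947) = -470136 - 1*(-168379898/328911723) = -470136 + 168379898/328911723 = -154633073424430/328911723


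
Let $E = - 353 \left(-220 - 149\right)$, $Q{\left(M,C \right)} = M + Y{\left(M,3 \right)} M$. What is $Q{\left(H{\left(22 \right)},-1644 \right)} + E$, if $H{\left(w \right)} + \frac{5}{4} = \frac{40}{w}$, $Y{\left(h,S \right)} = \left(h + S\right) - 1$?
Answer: $\frac{252181477}{1936} \approx 1.3026 \cdot 10^{5}$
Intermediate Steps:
$Y{\left(h,S \right)} = -1 + S + h$ ($Y{\left(h,S \right)} = \left(S + h\right) - 1 = -1 + S + h$)
$H{\left(w \right)} = - \frac{5}{4} + \frac{40}{w}$
$Q{\left(M,C \right)} = M + M \left(2 + M\right)$ ($Q{\left(M,C \right)} = M + \left(-1 + 3 + M\right) M = M + \left(2 + M\right) M = M + M \left(2 + M\right)$)
$E = 130257$ ($E = \left(-353\right) \left(-369\right) = 130257$)
$Q{\left(H{\left(22 \right)},-1644 \right)} + E = \left(- \frac{5}{4} + \frac{40}{22}\right) \left(3 - \left(\frac{5}{4} - \frac{40}{22}\right)\right) + 130257 = \left(- \frac{5}{4} + 40 \cdot \frac{1}{22}\right) \left(3 + \left(- \frac{5}{4} + 40 \cdot \frac{1}{22}\right)\right) + 130257 = \left(- \frac{5}{4} + \frac{20}{11}\right) \left(3 + \left(- \frac{5}{4} + \frac{20}{11}\right)\right) + 130257 = \frac{25 \left(3 + \frac{25}{44}\right)}{44} + 130257 = \frac{25}{44} \cdot \frac{157}{44} + 130257 = \frac{3925}{1936} + 130257 = \frac{252181477}{1936}$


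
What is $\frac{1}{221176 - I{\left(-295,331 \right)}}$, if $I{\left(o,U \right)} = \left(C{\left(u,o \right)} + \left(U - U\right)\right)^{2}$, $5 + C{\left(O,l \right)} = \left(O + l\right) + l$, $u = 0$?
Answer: $- \frac{1}{132849} \approx -7.5273 \cdot 10^{-6}$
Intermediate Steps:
$C{\left(O,l \right)} = -5 + O + 2 l$ ($C{\left(O,l \right)} = -5 + \left(\left(O + l\right) + l\right) = -5 + \left(O + 2 l\right) = -5 + O + 2 l$)
$I{\left(o,U \right)} = \left(-5 + 2 o\right)^{2}$ ($I{\left(o,U \right)} = \left(\left(-5 + 0 + 2 o\right) + \left(U - U\right)\right)^{2} = \left(\left(-5 + 2 o\right) + 0\right)^{2} = \left(-5 + 2 o\right)^{2}$)
$\frac{1}{221176 - I{\left(-295,331 \right)}} = \frac{1}{221176 - \left(-5 + 2 \left(-295\right)\right)^{2}} = \frac{1}{221176 - \left(-5 - 590\right)^{2}} = \frac{1}{221176 - \left(-595\right)^{2}} = \frac{1}{221176 - 354025} = \frac{1}{-132849} = - \frac{1}{132849}$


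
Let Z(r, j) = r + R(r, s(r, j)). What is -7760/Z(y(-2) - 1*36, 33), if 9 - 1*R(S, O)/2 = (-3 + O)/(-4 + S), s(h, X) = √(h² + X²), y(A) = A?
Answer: 17233020/44099 + 40740*√2533/44099 ≈ 437.28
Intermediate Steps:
s(h, X) = √(X² + h²)
R(S, O) = 18 - 2*(-3 + O)/(-4 + S)
Z(r, j) = r + 2*(-33 - √(j² + r²) + 9*r)/(-4 + r)
-7760/Z(y(-2) - 1*36, 33) = -7760*(-4 + (-2 - 1*36))/(-66 + (-2 - 1*36)² - 2*√(33² + (-2 - 1*36)²) + 14*(-2 - 1*36)) = -7760*(-4 + (-2 - 36))/(-66 + (-2 - 36)² - 2*√(1089 + (-2 - 36)²) + 14*(-2 - 36)) = -7760*(-4 - 38)/(-66 + (-38)² - 2*√(1089 + (-38)²) + 14*(-38)) = -7760*(-42/(-66 + 1444 - 2*√(1089 + 1444) - 532)) = -7760*(-42/(-66 + 1444 - 2*√2533 - 532)) = -7760*(-42/(846 - 2*√2533)) = -7760/(-141/7 + √2533/21)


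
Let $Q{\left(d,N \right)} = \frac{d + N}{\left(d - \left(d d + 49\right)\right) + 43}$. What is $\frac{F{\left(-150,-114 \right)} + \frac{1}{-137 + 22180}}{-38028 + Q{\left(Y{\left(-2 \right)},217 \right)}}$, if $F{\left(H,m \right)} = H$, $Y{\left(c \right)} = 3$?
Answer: $\frac{9919347}{2515965977} \approx 0.0039426$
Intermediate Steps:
$Q{\left(d,N \right)} = \frac{N + d}{-6 + d - d^{2}}$ ($Q{\left(d,N \right)} = \frac{N + d}{\left(d - \left(d^{2} + 49\right)\right) + 43} = \frac{N + d}{\left(d - \left(49 + d^{2}\right)\right) + 43} = \frac{N + d}{\left(-49 + d - d^{2}\right) + 43} = \frac{N + d}{-6 + d - d^{2}}$)
$\frac{F{\left(-150,-114 \right)} + \frac{1}{-137 + 22180}}{-38028 + Q{\left(Y{\left(-2 \right)},217 \right)}} = \frac{-150 + \frac{1}{-137 + 22180}}{-38028 + \frac{\left(-1\right) 217 - 3}{6 + 3^{2} - 3}} = \frac{-150 + \frac{1}{22043}}{-38028 + \frac{-217 - 3}{6 + 9 - 3}} = \frac{-150 + \frac{1}{22043}}{-38028 + \frac{1}{12} \left(-220\right)} = - \frac{3306449}{22043 \left(-38028 + \frac{1}{12} \left(-220\right)\right)} = - \frac{3306449}{22043 \left(-38028 - \frac{55}{3}\right)} = - \frac{3306449}{22043 \left(- \frac{114139}{3}\right)} = \left(- \frac{3306449}{22043}\right) \left(- \frac{3}{114139}\right) = \frac{9919347}{2515965977}$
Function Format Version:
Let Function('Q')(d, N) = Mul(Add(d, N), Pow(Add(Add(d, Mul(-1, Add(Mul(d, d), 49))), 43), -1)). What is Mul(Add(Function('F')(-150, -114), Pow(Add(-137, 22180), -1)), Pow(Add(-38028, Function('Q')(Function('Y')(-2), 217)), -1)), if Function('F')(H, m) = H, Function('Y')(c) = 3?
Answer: Rational(9919347, 2515965977) ≈ 0.0039426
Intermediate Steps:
Function('Q')(d, N) = Mul(Pow(Add(-6, d, Mul(-1, Pow(d, 2))), -1), Add(N, d)) (Function('Q')(d, N) = Mul(Add(N, d), Pow(Add(Add(d, Mul(-1, Add(Pow(d, 2), 49))), 43), -1)) = Mul(Add(N, d), Pow(Add(Add(d, Mul(-1, Add(49, Pow(d, 2)))), 43), -1)) = Mul(Add(N, d), Pow(Add(Add(d, Add(-49, Mul(-1, Pow(d, 2)))), 43), -1)) = Mul(Add(N, d), Pow(Add(Add(-49, d, Mul(-1, Pow(d, 2))), 43), -1)) = Mul(Add(N, d), Pow(Add(-6, d, Mul(-1, Pow(d, 2))), -1)) = Mul(Pow(Add(-6, d, Mul(-1, Pow(d, 2))), -1), Add(N, d)))
Mul(Add(Function('F')(-150, -114), Pow(Add(-137, 22180), -1)), Pow(Add(-38028, Function('Q')(Function('Y')(-2), 217)), -1)) = Mul(Add(-150, Pow(Add(-137, 22180), -1)), Pow(Add(-38028, Mul(Pow(Add(6, Pow(3, 2), Mul(-1, 3)), -1), Add(Mul(-1, 217), Mul(-1, 3)))), -1)) = Mul(Add(-150, Pow(22043, -1)), Pow(Add(-38028, Mul(Pow(Add(6, 9, -3), -1), Add(-217, -3))), -1)) = Mul(Add(-150, Rational(1, 22043)), Pow(Add(-38028, Mul(Pow(12, -1), -220)), -1)) = Mul(Rational(-3306449, 22043), Pow(Add(-38028, Mul(Rational(1, 12), -220)), -1)) = Mul(Rational(-3306449, 22043), Pow(Add(-38028, Rational(-55, 3)), -1)) = Mul(Rational(-3306449, 22043), Pow(Rational(-114139, 3), -1)) = Mul(Rational(-3306449, 22043), Rational(-3, 114139)) = Rational(9919347, 2515965977)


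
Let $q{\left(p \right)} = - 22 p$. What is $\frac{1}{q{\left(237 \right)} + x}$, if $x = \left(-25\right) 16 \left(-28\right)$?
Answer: $\frac{1}{5986} \approx 0.00016706$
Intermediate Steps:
$x = 11200$ ($x = \left(-400\right) \left(-28\right) = 11200$)
$\frac{1}{q{\left(237 \right)} + x} = \frac{1}{\left(-22\right) 237 + 11200} = \frac{1}{-5214 + 11200} = \frac{1}{5986}$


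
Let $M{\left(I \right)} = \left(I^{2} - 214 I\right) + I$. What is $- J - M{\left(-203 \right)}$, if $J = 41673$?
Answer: $-126121$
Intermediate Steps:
$M{\left(I \right)} = I^{2} - 213 I$
$- J - M{\left(-203 \right)} = \left(-1\right) 41673 - - 203 \left(-213 - 203\right) = -41673 - \left(-203\right) \left(-416\right) = -41673 - 84448 = -126121$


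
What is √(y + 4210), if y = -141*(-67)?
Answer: √13657 ≈ 116.86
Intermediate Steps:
y = 9447
√(y + 4210) = √(9447 + 4210) = √13657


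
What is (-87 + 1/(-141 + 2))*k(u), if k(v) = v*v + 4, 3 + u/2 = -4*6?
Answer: -35314480/139 ≈ -2.5406e+5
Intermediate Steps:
u = -54 (u = -6 + 2*(-4*6) = -6 + 2*(-24) = -6 - 48 = -54)
k(v) = 4 + v**2 (k(v) = v**2 + 4 = 4 + v**2)
(-87 + 1/(-141 + 2))*k(u) = (-87 + 1/(-141 + 2))*(4 + (-54)**2) = (-87 + 1/(-139))*(4 + 2916) = (-87 - 1/139)*2920 = -12094/139*2920 = -35314480/139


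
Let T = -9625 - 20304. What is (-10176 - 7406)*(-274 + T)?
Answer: 531029146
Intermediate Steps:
T = -29929
(-10176 - 7406)*(-274 + T) = (-10176 - 7406)*(-274 - 29929) = -17582*(-30203) = 531029146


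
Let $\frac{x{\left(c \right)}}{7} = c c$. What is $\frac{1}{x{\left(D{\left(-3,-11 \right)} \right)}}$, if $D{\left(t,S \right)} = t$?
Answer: $\frac{1}{63} \approx 0.015873$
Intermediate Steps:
$x{\left(c \right)} = 7 c^{2}$ ($x{\left(c \right)} = 7 c c = 7 c^{2}$)
$\frac{1}{x{\left(D{\left(-3,-11 \right)} \right)}} = \frac{1}{7 \left(-3\right)^{2}} = \frac{1}{7 \cdot 9} = \frac{1}{63}$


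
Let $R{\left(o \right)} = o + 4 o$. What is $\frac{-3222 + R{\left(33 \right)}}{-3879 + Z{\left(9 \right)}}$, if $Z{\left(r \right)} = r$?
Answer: $\frac{1019}{1290} \approx 0.78992$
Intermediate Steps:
$R{\left(o \right)} = 5 o$
$\frac{-3222 + R{\left(33 \right)}}{-3879 + Z{\left(9 \right)}} = \frac{-3222 + 5 \cdot 33}{-3879 + 9} = \frac{-3222 + 165}{-3870} = \left(-3057\right) \left(- \frac{1}{3870}\right) = \frac{1019}{1290}$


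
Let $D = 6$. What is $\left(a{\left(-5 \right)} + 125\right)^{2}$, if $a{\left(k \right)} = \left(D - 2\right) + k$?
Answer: $15376$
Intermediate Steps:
$a{\left(k \right)} = 4 + k$ ($a{\left(k \right)} = \left(6 - 2\right) + k = 4 + k$)
$\left(a{\left(-5 \right)} + 125\right)^{2} = \left(\left(4 - 5\right) + 125\right)^{2} = \left(-1 + 125\right)^{2} = 124^{2} = 15376$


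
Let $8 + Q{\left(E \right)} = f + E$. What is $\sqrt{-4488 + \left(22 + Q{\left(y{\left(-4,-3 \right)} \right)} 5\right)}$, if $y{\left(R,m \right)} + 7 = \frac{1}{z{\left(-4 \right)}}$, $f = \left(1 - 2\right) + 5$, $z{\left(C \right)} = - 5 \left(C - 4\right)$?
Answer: $\frac{i \sqrt{72334}}{4} \approx 67.237 i$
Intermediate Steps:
$z{\left(C \right)} = 20 - 5 C$ ($z{\left(C \right)} = - 5 \left(-4 + C\right) = 20 - 5 C$)
$f = 4$ ($f = -1 + 5 = 4$)
$y{\left(R,m \right)} = - \frac{279}{40}$ ($y{\left(R,m \right)} = -7 + \frac{1}{20 - -20} = -7 + \frac{1}{20 + 20} = -7 + \frac{1}{40} = - \frac{279}{40}$)
$Q{\left(E \right)} = -4 + E$ ($Q{\left(E \right)} = -8 + \left(4 + E\right) = -4 + E$)
$\sqrt{-4488 + \left(22 + Q{\left(y{\left(-4,-3 \right)} \right)} 5\right)} = \sqrt{-4488 + \left(22 + \left(-4 - \frac{279}{40}\right) 5\right)} = \sqrt{-4488 + \left(22 - \frac{439}{8}\right)} = \sqrt{-4488 - \frac{263}{8}} = \sqrt{- \frac{36167}{8}} = \frac{i \sqrt{72334}}{4}$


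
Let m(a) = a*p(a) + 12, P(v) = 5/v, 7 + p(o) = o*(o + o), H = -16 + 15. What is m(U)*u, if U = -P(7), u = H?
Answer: -5581/343 ≈ -16.271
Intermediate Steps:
H = -1
p(o) = -7 + 2*o² (p(o) = -7 + o*(o + o) = -7 + o*(2*o) = -7 + 2*o²)
u = -1
U = -5/7 ≈ -0.71429
m(a) = 12 + a*(-7 + 2*a²) (m(a) = a*(-7 + 2*a²) + 12 = 12 + a*(-7 + 2*a²))
m(U)*u = (12 - 5*(-7 + 2*(-5/7)²)/7)*(-1) = (12 - 5*(-7 + 2*(25/49))/7)*(-1) = (12 - 5*(-7 + 50/49)/7)*(-1) = (12 - 5/7*(-293/49))*(-1) = (12 + 1465/343)*(-1) = (5581/343)*(-1) = -5581/343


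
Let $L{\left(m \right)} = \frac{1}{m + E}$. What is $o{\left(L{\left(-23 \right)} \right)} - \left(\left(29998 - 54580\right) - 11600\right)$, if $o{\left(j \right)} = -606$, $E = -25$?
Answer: $35576$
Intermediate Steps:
$L{\left(m \right)} = \frac{1}{-25 + m}$ ($L{\left(m \right)} = \frac{1}{m - 25} = \frac{1}{-25 + m}$)
$o{\left(L{\left(-23 \right)} \right)} - \left(\left(29998 - 54580\right) - 11600\right) = -606 - \left(\left(29998 - 54580\right) - 11600\right) = -606 - \left(-24582 - 11600\right) = -606 - -36182 = -606 + 36182 = 35576$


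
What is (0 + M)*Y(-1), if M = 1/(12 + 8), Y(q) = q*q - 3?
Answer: -⅒ ≈ -0.10000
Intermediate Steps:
Y(q) = -3 + q² (Y(q) = q² - 3 = -3 + q²)
M = 1/20 ≈ 0.050000
(0 + M)*Y(-1) = (0 + 1/20)*(-3 + (-1)²) = (-3 + 1)/20 = (1/20)*(-2) = -⅒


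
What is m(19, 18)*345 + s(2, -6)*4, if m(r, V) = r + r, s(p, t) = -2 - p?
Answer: 13094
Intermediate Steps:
m(r, V) = 2*r
m(19, 18)*345 + s(2, -6)*4 = (2*19)*345 + (-2 - 1*2)*4 = 38*345 + (-2 - 2)*4 = 13110 - 4*4 = 13110 - 16 = 13094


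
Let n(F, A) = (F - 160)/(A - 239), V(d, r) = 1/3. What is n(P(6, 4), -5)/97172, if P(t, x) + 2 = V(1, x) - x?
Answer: 497/71129904 ≈ 6.9872e-6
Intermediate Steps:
V(d, r) = 1/3
P(t, x) = -5/3 - x (P(t, x) = -2 + (1/3 - x) = -5/3 - x)
n(F, A) = (-160 + F)/(-239 + A)
n(P(6, 4), -5)/97172 = ((-160 + (-5/3 - 1*4))/(-239 - 5))/97172 = ((-160 + (-5/3 - 4))/(-244))*(1/97172) = -(-160 - 17/3)/244*(1/97172) = -1/244*(-497/3)*(1/97172) = (497/732)*(1/97172) = 497/71129904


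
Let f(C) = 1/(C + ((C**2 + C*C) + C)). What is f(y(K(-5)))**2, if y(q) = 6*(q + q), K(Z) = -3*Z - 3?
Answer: 1/1743897600 ≈ 5.7343e-10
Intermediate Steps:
K(Z) = -3 - 3*Z
y(q) = 12*q (y(q) = 6*(2*q) = 12*q)
f(C) = 1/(2*C + 2*C**2) (f(C) = 1/(C + ((C**2 + C**2) + C)) = 1/(C + (2*C**2 + C)) = 1/(C + (C + 2*C**2)) = 1/(2*C + 2*C**2))
f(y(K(-5)))**2 = (1/(2*((12*(-3 - 3*(-5))))*(1 + 12*(-3 - 3*(-5)))))**2 = (1/(2*((12*(-3 + 15)))*(1 + 12*(-3 + 15))))**2 = (1/(2*((12*12))*(1 + 12*12)))**2 = ((1/2)/(144*(1 + 144)))**2 = ((1/2)*(1/144)/145)**2 = ((1/2)*(1/144)*(1/145))**2 = (1/41760)**2 = 1/1743897600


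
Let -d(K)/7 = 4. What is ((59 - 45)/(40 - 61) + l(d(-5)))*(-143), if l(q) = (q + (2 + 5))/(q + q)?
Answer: 1001/24 ≈ 41.708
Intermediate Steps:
d(K) = -28 (d(K) = -7*4 = -28)
l(q) = (7 + q)/(2*q) (l(q) = (q + 7)/((2*q)) = (7 + q)*(1/(2*q)) = (7 + q)/(2*q))
((59 - 45)/(40 - 61) + l(d(-5)))*(-143) = ((59 - 45)/(40 - 61) + (½)*(7 - 28)/(-28))*(-143) = (14/(-21) + (½)*(-1/28)*(-21))*(-143) = (14*(-1/21) + 3/8)*(-143) = (-⅔ + 3/8)*(-143) = -7/24*(-143) = 1001/24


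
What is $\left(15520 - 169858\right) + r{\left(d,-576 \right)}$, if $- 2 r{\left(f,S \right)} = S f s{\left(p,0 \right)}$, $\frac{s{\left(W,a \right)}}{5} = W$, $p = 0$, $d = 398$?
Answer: $-154338$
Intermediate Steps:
$s{\left(W,a \right)} = 5 W$
$r{\left(f,S \right)} = 0$ ($r{\left(f,S \right)} = - \frac{S f 5 \cdot 0}{2} = - \frac{S f 0}{2} = \left(- \frac{1}{2}\right) 0 = 0$)
$\left(15520 - 169858\right) + r{\left(d,-576 \right)} = \left(15520 - 169858\right) + 0 = -154338 + 0 = -154338$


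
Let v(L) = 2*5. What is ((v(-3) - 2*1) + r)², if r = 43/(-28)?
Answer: 32761/784 ≈ 41.787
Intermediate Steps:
r = -43/28 (r = 43*(-1/28) = -43/28 ≈ -1.5357)
v(L) = 10
((v(-3) - 2*1) + r)² = ((10 - 2*1) - 43/28)² = ((10 - 2) - 43/28)² = (8 - 43/28)² = (181/28)² = 32761/784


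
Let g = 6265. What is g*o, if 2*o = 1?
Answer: 6265/2 ≈ 3132.5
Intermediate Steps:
o = 1/2 (o = (1/2)*1 = 1/2 ≈ 0.50000)
g*o = 6265*(1/2) = 6265/2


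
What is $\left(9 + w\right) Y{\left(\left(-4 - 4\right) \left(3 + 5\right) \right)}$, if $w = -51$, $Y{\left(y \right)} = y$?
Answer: $2688$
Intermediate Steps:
$\left(9 + w\right) Y{\left(\left(-4 - 4\right) \left(3 + 5\right) \right)} = \left(9 - 51\right) \left(-4 - 4\right) \left(3 + 5\right) = - 42 \left(\left(-8\right) 8\right) = \left(-42\right) \left(-64\right) = 2688$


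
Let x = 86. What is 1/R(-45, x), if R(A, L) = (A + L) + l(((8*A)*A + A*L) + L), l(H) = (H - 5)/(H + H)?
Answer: 24832/1030523 ≈ 0.024096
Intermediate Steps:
l(H) = (-5 + H)/(2*H) (l(H) = (-5 + H)/((2*H)) = (-5 + H)*(1/(2*H)) = (-5 + H)/(2*H))
R(A, L) = A + L + (-5 + L + 8*A² + A*L)/(2*(L + 8*A² + A*L)) (R(A, L) = (A + L) + (-5 + (((8*A)*A + A*L) + L))/(2*(((8*A)*A + A*L) + L)) = (A + L) + (-5 + ((8*A² + A*L) + L))/(2*((8*A² + A*L) + L)) = (A + L) + (-5 + (L + 8*A² + A*L))/(2*(L + 8*A² + A*L)) = (A + L) + (-5 + L + 8*A² + A*L)/(2*(L + 8*A² + A*L)) = A + L + (-5 + L + 8*A² + A*L)/(2*(L + 8*A² + A*L)))
1/R(-45, x) = 1/((-5 + 86 + 8*(-45)² - 45*86 + 2*(-45 + 86)*(86 + 8*(-45)² - 45*86))/(2*(86 + 8*(-45)² - 45*86))) = 1/((-5 + 86 + 8*2025 - 3870 + 2*41*(86 + 8*2025 - 3870))/(2*(86 + 8*2025 - 3870))) = 1/((-5 + 86 + 16200 - 3870 + 2*41*(86 + 16200 - 3870))/(2*(86 + 16200 - 3870))) = 1/((½)*(-5 + 86 + 16200 - 3870 + 2*41*12416)/12416) = 1/((½)*(1/12416)*(-5 + 86 + 16200 - 3870 + 1018112)) = 1/((½)*(1/12416)*1030523) = 1/(1030523/24832) = 24832/1030523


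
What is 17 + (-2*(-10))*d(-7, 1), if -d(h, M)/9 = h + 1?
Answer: 1097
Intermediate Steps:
d(h, M) = -9 - 9*h (d(h, M) = -9*(h + 1) = -9*(1 + h) = -9 - 9*h)
17 + (-2*(-10))*d(-7, 1) = 17 + (-2*(-10))*(-9 - 9*(-7)) = 17 + 20*(-9 + 63) = 17 + 20*54 = 17 + 1080 = 1097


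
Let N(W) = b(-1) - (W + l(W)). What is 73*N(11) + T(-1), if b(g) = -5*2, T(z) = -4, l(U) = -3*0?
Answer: -1537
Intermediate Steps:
l(U) = 0
b(g) = -10
N(W) = -10 - W (N(W) = -10 - (W + 0) = -10 - W)
73*N(11) + T(-1) = 73*(-10 - 1*11) - 4 = 73*(-10 - 11) - 4 = 73*(-21) - 4 = -1533 - 4 = -1537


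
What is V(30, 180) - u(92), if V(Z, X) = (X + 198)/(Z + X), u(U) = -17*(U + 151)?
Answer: 20664/5 ≈ 4132.8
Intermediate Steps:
u(U) = -2567 - 17*U (u(U) = -17*(151 + U) = -2567 - 17*U)
V(Z, X) = (198 + X)/(X + Z)
V(30, 180) - u(92) = (198 + 180)/(180 + 30) - (-2567 - 17*92) = 378/210 - (-2567 - 1564) = (1/210)*378 - 1*(-4131) = 9/5 + 4131 = 20664/5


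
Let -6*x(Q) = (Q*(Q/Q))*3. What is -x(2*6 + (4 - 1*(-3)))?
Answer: 19/2 ≈ 9.5000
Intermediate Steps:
x(Q) = -Q/2 (x(Q) = -Q*(Q/Q)*3/6 = -Q*1*3/6 = -Q*3/6 = -Q/2)
-x(2*6 + (4 - 1*(-3))) = -(-1)*(2*6 + (4 - 1*(-3)))/2 = -(-1)*(12 + (4 + 3))/2 = -(-1)*(12 + 7)/2 = -(-1)*19/2 = -1*(-19/2) = 19/2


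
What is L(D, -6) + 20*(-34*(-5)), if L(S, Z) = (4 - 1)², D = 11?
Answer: 3409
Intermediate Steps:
L(S, Z) = 9 (L(S, Z) = 3² = 9)
L(D, -6) + 20*(-34*(-5)) = 9 + 20*(-34*(-5)) = 9 + 20*170 = 9 + 3400 = 3409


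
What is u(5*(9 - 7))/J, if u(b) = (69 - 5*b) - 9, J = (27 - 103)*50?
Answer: -1/380 ≈ -0.0026316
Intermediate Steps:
J = -3800 (J = -76*50 = -3800)
u(b) = 60 - 5*b
u(5*(9 - 7))/J = (60 - 25*(9 - 7))/(-3800) = (60 - 25*2)*(-1/3800) = (60 - 5*10)*(-1/3800) = (60 - 50)*(-1/3800) = 10*(-1/3800) = -1/380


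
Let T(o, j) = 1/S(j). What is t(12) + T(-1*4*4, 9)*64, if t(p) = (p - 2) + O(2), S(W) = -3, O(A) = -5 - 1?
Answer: -52/3 ≈ -17.333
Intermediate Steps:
O(A) = -6
t(p) = -8 + p (t(p) = (p - 2) - 6 = (-2 + p) - 6 = -8 + p)
T(o, j) = -1/3 (T(o, j) = 1/(-3) = -1/3)
t(12) + T(-1*4*4, 9)*64 = (-8 + 12) - 1/3*64 = 4 - 64/3 = -52/3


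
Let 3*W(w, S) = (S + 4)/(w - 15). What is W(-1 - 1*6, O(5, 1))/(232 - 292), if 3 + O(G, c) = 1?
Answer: 1/1980 ≈ 0.00050505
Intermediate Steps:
O(G, c) = -2 (O(G, c) = -3 + 1 = -2)
W(w, S) = (4 + S)/(3*(-15 + w)) (W(w, S) = ((S + 4)/(w - 15))/3 = ((4 + S)/(-15 + w))/3 = (4 + S)/(3*(-15 + w)))
W(-1 - 1*6, O(5, 1))/(232 - 292) = ((4 - 2)/(3*(-15 + (-1 - 1*6))))/(232 - 292) = ((⅓)*2/(-15 + (-1 - 6)))/(-60) = -2/(180*(-15 - 7)) = -2/(180*(-22)) = -(-1)*2/(180*22) = -1/60*(-1/33) = 1/1980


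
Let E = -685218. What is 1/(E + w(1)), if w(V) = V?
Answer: -1/685217 ≈ -1.4594e-6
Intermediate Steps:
1/(E + w(1)) = 1/(-685218 + 1) = 1/(-685217) = -1/685217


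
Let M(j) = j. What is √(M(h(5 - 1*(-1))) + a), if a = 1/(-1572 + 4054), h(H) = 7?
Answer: 5*√1724990/2482 ≈ 2.6458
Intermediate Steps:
a = 1/2482 ≈ 0.00040290
√(M(h(5 - 1*(-1))) + a) = √(7 + 1/2482) = √(17375/2482) = 5*√1724990/2482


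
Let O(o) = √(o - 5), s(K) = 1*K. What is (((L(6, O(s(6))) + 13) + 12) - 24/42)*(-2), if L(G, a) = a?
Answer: -356/7 ≈ -50.857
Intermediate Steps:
s(K) = K
O(o) = √(-5 + o)
(((L(6, O(s(6))) + 13) + 12) - 24/42)*(-2) = (((√(-5 + 6) + 13) + 12) - 24/42)*(-2) = (((√1 + 13) + 12) - 24*1/42)*(-2) = (((1 + 13) + 12) - 4/7)*(-2) = ((14 + 12) - 4/7)*(-2) = (26 - 4/7)*(-2) = (178/7)*(-2) = -356/7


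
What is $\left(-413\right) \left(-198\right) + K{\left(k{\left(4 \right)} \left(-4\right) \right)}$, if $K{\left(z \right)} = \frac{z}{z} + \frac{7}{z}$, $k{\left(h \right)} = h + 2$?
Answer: $\frac{1962593}{24} \approx 81775.0$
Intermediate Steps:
$k{\left(h \right)} = 2 + h$
$K{\left(z \right)} = 1 + \frac{7}{z}$
$\left(-413\right) \left(-198\right) + K{\left(k{\left(4 \right)} \left(-4\right) \right)} = \left(-413\right) \left(-198\right) + \frac{7 + \left(2 + 4\right) \left(-4\right)}{\left(2 + 4\right) \left(-4\right)} = 81774 + \frac{7 + 6 \left(-4\right)}{6 \left(-4\right)} = 81774 + \frac{7 - 24}{-24} = 81774 - - \frac{17}{24} = 81774 + \frac{17}{24} = \frac{1962593}{24}$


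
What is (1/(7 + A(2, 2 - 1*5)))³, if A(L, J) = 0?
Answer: 1/343 ≈ 0.0029155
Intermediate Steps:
(1/(7 + A(2, 2 - 1*5)))³ = (1/(7 + 0))³ = (1/7)³ = (⅐)³ = 1/343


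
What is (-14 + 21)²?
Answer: 49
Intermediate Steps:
(-14 + 21)² = 7² = 49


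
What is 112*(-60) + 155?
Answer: -6565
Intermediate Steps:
112*(-60) + 155 = -6720 + 155 = -6565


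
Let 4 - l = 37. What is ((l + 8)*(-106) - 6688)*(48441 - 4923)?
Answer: -175725684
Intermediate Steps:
l = -33 (l = 4 - 1*37 = 4 - 37 = -33)
((l + 8)*(-106) - 6688)*(48441 - 4923) = ((-33 + 8)*(-106) - 6688)*(48441 - 4923) = (-25*(-106) - 6688)*43518 = (2650 - 6688)*43518 = -4038*43518 = -175725684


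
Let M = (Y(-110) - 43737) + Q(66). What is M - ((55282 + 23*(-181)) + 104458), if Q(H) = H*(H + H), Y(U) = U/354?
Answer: -33736609/177 ≈ -1.9060e+5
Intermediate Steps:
Y(U) = U/354 (Y(U) = U*(1/354) = U/354)
Q(H) = 2*H² (Q(H) = H*(2*H) = 2*H²)
M = -6199480/177 (M = ((1/354)*(-110) - 43737) + 2*66² = (-55/177 - 43737) + 2*4356 = -7741504/177 + 8712 = -6199480/177 ≈ -35025.)
M - ((55282 + 23*(-181)) + 104458) = -6199480/177 - ((55282 + 23*(-181)) + 104458) = -6199480/177 - ((55282 - 4163) + 104458) = -6199480/177 - (51119 + 104458) = -6199480/177 - 1*155577 = -6199480/177 - 155577 = -33736609/177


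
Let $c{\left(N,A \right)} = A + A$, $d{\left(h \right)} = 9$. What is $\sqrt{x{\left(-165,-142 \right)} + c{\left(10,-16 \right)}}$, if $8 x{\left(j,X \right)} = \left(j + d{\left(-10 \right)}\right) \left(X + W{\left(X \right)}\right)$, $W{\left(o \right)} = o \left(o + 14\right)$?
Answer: $i \sqrt{351695} \approx 593.04 i$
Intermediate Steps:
$W{\left(o \right)} = o \left(14 + o\right)$
$c{\left(N,A \right)} = 2 A$
$x{\left(j,X \right)} = \frac{\left(9 + j\right) \left(X + X \left(14 + X\right)\right)}{8}$ ($x{\left(j,X \right)} = \frac{\left(j + 9\right) \left(X + X \left(14 + X\right)\right)}{8} = \frac{\left(9 + j\right) \left(X + X \left(14 + X\right)\right)}{8}$)
$\sqrt{x{\left(-165,-142 \right)} + c{\left(10,-16 \right)}} = \sqrt{\frac{1}{8} \left(-142\right) \left(135 - 165 + 9 \left(-142\right) - 165 \left(14 - 142\right)\right) + 2 \left(-16\right)} = \sqrt{\frac{1}{8} \left(-142\right) \left(135 - 165 - 1278 - -21120\right) - 32} = \sqrt{\frac{1}{8} \left(-142\right) \left(135 - 165 - 1278 + 21120\right) - 32} = \sqrt{\frac{1}{8} \left(-142\right) 19812 - 32} = \sqrt{-351663 - 32} = \sqrt{-351695} = i \sqrt{351695}$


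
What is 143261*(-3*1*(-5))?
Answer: 2148915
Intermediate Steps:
143261*(-3*1*(-5)) = 143261*(-3*(-5)) = 143261*15 = 2148915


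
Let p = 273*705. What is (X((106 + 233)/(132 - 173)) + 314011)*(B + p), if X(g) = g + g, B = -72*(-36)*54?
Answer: 4279666979709/41 ≈ 1.0438e+11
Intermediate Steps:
p = 192465
B = 139968 (B = 2592*54 = 139968)
X(g) = 2*g
(X((106 + 233)/(132 - 173)) + 314011)*(B + p) = (2*((106 + 233)/(132 - 173)) + 314011)*(139968 + 192465) = (2*(339/(-41)) + 314011)*332433 = (2*(339*(-1/41)) + 314011)*332433 = (2*(-339/41) + 314011)*332433 = (-678/41 + 314011)*332433 = (12873773/41)*332433 = 4279666979709/41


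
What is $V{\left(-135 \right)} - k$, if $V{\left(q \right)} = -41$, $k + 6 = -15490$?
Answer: $15455$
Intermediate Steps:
$k = -15496$ ($k = -6 - 15490 = -15496$)
$V{\left(-135 \right)} - k = -41 - -15496 = -41 + 15496 = 15455$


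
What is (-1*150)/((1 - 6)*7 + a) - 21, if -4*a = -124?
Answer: 33/2 ≈ 16.500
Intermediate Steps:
a = 31 (a = -1/4*(-124) = 31)
(-1*150)/((1 - 6)*7 + a) - 21 = (-1*150)/((1 - 6)*7 + 31) - 21 = -150/(-5*7 + 31) - 21 = -150/(-35 + 31) - 21 = -150/(-4) - 21 = -150*(-1/4) - 21 = 75/2 - 21 = 33/2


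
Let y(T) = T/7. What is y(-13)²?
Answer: 169/49 ≈ 3.4490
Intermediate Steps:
y(T) = T/7 (y(T) = T*(⅐) = T/7)
y(-13)² = ((⅐)*(-13))² = (-13/7)² = 169/49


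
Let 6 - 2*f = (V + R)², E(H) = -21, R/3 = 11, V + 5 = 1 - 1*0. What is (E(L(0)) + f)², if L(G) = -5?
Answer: 769129/4 ≈ 1.9228e+5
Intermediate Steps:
V = -4 (V = -5 + (1 - 1*0) = -5 + (1 + 0) = -5 + 1 = -4)
R = 33 (R = 3*11 = 33)
f = -835/2 (f = 3 - (-4 + 33)²/2 = 3 - ½*29² = 3 - ½*841 = 3 - 841/2 = -835/2 ≈ -417.50)
(E(L(0)) + f)² = (-21 - 835/2)² = (-877/2)² = 769129/4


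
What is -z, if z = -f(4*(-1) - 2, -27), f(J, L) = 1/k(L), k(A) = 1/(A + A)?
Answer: -54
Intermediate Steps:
k(A) = 1/(2*A)
f(J, L) = 2*L (f(J, L) = 1/(1/(2*L)) = 2*L)
z = 54 (z = -2*(-27) = -1*(-54) = 54)
-z = -1*54 = -54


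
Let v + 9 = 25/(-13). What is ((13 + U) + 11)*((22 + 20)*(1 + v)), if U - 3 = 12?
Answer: -16254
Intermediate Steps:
v = -142/13 (v = -9 + 25/(-13) = -9 + 25*(-1/13) = -9 - 25/13 = -142/13 ≈ -10.923)
U = 15 (U = 3 + 12 = 15)
((13 + U) + 11)*((22 + 20)*(1 + v)) = ((13 + 15) + 11)*((22 + 20)*(1 - 142/13)) = (28 + 11)*(42*(-129/13)) = 39*(-5418/13) = -16254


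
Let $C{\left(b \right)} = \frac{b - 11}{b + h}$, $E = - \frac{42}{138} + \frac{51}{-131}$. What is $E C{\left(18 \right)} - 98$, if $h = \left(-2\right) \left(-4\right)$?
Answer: $- \frac{3845877}{39169} \approx -98.187$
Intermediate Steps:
$h = 8$
$E = - \frac{2090}{3013}$ ($E = \left(-42\right) \frac{1}{138} + 51 \left(- \frac{1}{131}\right) = - \frac{7}{23} - \frac{51}{131} = - \frac{2090}{3013} \approx -0.69366$)
$C{\left(b \right)} = \frac{-11 + b}{8 + b}$ ($C{\left(b \right)} = \frac{b - 11}{b + 8} = \frac{-11 + b}{8 + b}$)
$E C{\left(18 \right)} - 98 = - \frac{2090 \frac{-11 + 18}{8 + 18}}{3013} - 98 = - \frac{2090 \cdot \frac{1}{26} \cdot 7}{3013} - 98 = \left(- \frac{2090}{3013}\right) \frac{7}{26} - 98 = - \frac{7315}{39169} - 98 = - \frac{3845877}{39169}$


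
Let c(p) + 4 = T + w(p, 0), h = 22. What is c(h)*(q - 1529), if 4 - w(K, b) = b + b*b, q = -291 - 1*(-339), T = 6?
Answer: -8886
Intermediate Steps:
q = 48 (q = -291 + 339 = 48)
w(K, b) = 4 - b - b² (w(K, b) = 4 - (b + b*b) = 4 - (b + b²) = 4 + (-b - b²) = 4 - b - b²)
c(p) = 6 (c(p) = -4 + (6 + (4 - 1*0 - 1*0²)) = -4 + (6 + (4 + 0 - 1*0)) = -4 + (6 + (4 + 0 + 0)) = -4 + (6 + 4) = -4 + 10 = 6)
c(h)*(q - 1529) = 6*(48 - 1529) = 6*(-1481) = -8886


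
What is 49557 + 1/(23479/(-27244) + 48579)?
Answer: 65586845858173/1323462797 ≈ 49557.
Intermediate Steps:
49557 + 1/(23479/(-27244) + 48579) = 49557 + 1/(23479*(-1/27244) + 48579) = 49557 + 1/(-23479/27244 + 48579) = 49557 + 1/(1323462797/27244) = 49557 + 27244/1323462797 = 65586845858173/1323462797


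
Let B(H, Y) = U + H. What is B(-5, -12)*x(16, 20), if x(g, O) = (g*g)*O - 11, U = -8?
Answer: -66417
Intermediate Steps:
x(g, O) = -11 + O*g² (x(g, O) = g²*O - 11 = O*g² - 11 = -11 + O*g²)
B(H, Y) = -8 + H
B(-5, -12)*x(16, 20) = (-8 - 5)*(-11 + 20*16²) = -13*(-11 + 20*256) = -13*(-11 + 5120) = -13*5109 = -66417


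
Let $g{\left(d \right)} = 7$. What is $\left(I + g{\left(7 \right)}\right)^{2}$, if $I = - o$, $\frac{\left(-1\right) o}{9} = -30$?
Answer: $69169$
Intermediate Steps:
$o = 270$ ($o = \left(-9\right) \left(-30\right) = 270$)
$I = -270$ ($I = \left(-1\right) 270 = -270$)
$\left(I + g{\left(7 \right)}\right)^{2} = \left(-270 + 7\right)^{2} = \left(-263\right)^{2} = 69169$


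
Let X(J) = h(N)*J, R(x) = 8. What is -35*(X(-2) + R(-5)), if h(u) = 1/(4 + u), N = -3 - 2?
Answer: -350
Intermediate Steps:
N = -5
X(J) = -J (X(J) = J/(4 - 5) = J/(-1) = -J)
-35*(X(-2) + R(-5)) = -35*(-1*(-2) + 8) = -35*(2 + 8) = -35*10 = -350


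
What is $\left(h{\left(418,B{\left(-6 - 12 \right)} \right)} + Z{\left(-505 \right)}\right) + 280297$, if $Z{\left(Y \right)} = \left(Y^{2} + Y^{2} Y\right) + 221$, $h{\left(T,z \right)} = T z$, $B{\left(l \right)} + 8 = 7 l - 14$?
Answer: $-128313946$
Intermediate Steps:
$B{\left(l \right)} = -22 + 7 l$ ($B{\left(l \right)} = -8 + \left(7 l - 14\right) = -8 + \left(-14 + 7 l\right) = -22 + 7 l$)
$Z{\left(Y \right)} = 221 + Y^{2} + Y^{3}$ ($Z{\left(Y \right)} = \left(Y^{2} + Y^{3}\right) + 221 = 221 + Y^{2} + Y^{3}$)
$\left(h{\left(418,B{\left(-6 - 12 \right)} \right)} + Z{\left(-505 \right)}\right) + 280297 = \left(418 \left(-22 + 7 \left(-6 - 12\right)\right) + \left(221 + \left(-505\right)^{2} + \left(-505\right)^{3}\right)\right) + 280297 = \left(418 \left(-22 + 7 \left(-18\right)\right) + \left(221 + 255025 - 128787625\right)\right) + 280297 = \left(418 \left(-22 - 126\right) - 128532379\right) + 280297 = \left(418 \left(-148\right) - 128532379\right) + 280297 = \left(-61864 - 128532379\right) + 280297 = -128594243 + 280297 = -128313946$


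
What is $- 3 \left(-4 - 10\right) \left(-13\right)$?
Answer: $-546$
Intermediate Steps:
$- 3 \left(-4 - 10\right) \left(-13\right) = \left(-3\right) \left(-14\right) \left(-13\right) = 42 \left(-13\right) = -546$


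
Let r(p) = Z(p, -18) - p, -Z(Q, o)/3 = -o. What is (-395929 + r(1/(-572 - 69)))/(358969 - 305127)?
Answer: -126912551/17256361 ≈ -7.3545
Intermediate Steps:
Z(Q, o) = 3*o (Z(Q, o) = -(-3)*o = 3*o)
r(p) = -54 - p (r(p) = 3*(-18) - p = -54 - p)
(-395929 + r(1/(-572 - 69)))/(358969 - 305127) = (-395929 + (-54 - 1/(-572 - 69)))/(358969 - 305127) = (-395929 + (-54 - 1/(-641)))/53842 = (-395929 + (-54 - 1*(-1/641)))*(1/53842) = (-395929 + (-54 + 1/641))*(1/53842) = (-395929 - 34613/641)*(1/53842) = -253825102/641*1/53842 = -126912551/17256361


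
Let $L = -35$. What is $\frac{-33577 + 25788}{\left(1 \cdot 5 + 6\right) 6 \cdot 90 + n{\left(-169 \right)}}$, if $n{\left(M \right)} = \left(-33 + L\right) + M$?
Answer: $- \frac{7789}{5703} \approx -1.3658$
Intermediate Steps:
$n{\left(M \right)} = -68 + M$ ($n{\left(M \right)} = \left(-33 - 35\right) + M = -68 + M$)
$\frac{-33577 + 25788}{\left(1 \cdot 5 + 6\right) 6 \cdot 90 + n{\left(-169 \right)}} = \frac{-33577 + 25788}{\left(1 \cdot 5 + 6\right) 6 \cdot 90 - 237} = - \frac{7789}{\left(5 + 6\right) 6 \cdot 90 - 237} = - \frac{7789}{11 \cdot 6 \cdot 90 - 237} = - \frac{7789}{66 \cdot 90 - 237} = - \frac{7789}{5940 - 237} = - \frac{7789}{5703}$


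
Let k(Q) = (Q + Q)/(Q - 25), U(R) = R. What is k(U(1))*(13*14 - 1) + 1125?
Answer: 13319/12 ≈ 1109.9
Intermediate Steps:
k(Q) = 2*Q/(-25 + Q) (k(Q) = (2*Q)/(-25 + Q) = 2*Q/(-25 + Q))
k(U(1))*(13*14 - 1) + 1125 = (2*1/(-25 + 1))*(13*14 - 1) + 1125 = (2*1/(-24))*(182 - 1) + 1125 = (2*1*(-1/24))*181 + 1125 = -1/12*181 + 1125 = -181/12 + 1125 = 13319/12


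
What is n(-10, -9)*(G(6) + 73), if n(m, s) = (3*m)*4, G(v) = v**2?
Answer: -13080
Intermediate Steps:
n(m, s) = 12*m
n(-10, -9)*(G(6) + 73) = (12*(-10))*(6**2 + 73) = -120*(36 + 73) = -120*109 = -13080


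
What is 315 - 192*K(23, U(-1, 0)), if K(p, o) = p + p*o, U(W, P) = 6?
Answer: -30597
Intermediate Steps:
K(p, o) = p + o*p
315 - 192*K(23, U(-1, 0)) = 315 - 4416*(1 + 6) = 315 - 4416*7 = 315 - 192*161 = 315 - 30912 = -30597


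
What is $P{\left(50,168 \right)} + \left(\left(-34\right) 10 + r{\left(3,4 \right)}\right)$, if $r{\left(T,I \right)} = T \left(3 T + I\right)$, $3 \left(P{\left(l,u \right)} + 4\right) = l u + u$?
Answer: $2551$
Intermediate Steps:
$P{\left(l,u \right)} = -4 + \frac{u}{3} + \frac{l u}{3}$ ($P{\left(l,u \right)} = -4 + \frac{l u + u}{3} = -4 + \frac{u + l u}{3} = -4 + \left(\frac{u}{3} + \frac{l u}{3}\right) = -4 + \frac{u}{3} + \frac{l u}{3}$)
$r{\left(T,I \right)} = T \left(I + 3 T\right)$
$P{\left(50,168 \right)} + \left(\left(-34\right) 10 + r{\left(3,4 \right)}\right) = \left(-4 + \frac{1}{3} \cdot 168 + \frac{1}{3} \cdot 50 \cdot 168\right) + \left(\left(-34\right) 10 + 3 \left(4 + 3 \cdot 3\right)\right) = \left(-4 + 56 + 2800\right) - \left(340 - 3 \left(4 + 9\right)\right) = 2852 + \left(-340 + 3 \cdot 13\right) = 2852 + \left(-340 + 39\right) = 2852 - 301 = 2551$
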